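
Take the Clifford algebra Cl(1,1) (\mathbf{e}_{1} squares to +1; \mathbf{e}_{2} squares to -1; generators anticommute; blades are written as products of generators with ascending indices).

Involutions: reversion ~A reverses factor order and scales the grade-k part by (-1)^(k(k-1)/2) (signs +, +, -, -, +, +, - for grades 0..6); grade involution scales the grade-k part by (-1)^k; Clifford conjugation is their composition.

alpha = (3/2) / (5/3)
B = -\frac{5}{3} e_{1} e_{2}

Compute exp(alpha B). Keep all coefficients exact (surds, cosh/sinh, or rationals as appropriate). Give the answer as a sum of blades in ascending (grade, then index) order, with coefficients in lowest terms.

B^2 = (-\frac{5}{3})^2*(e_{1} e_{2})^2 = \frac{25}{9}*(+1) = \frac{25}{9} (a basis 2-blade squares to minus the product of its generators' squares).
B^2 = \frac{25}{9} — the series telescopes hyperbolically here: l = \frac{5}{3}, alpha*l = \frac{3}{2}, so exp(alpha B) = cosh(\frac{3}{2}) + (sinh(\frac{3}{2})/(\frac{5}{3}))*B = \cosh{\left(\frac{3}{2} \right)} + (\frac{3 \sinh{\left(\frac{3}{2} \right)}}{5})*B.
Answer: \cosh{\left(\frac{3}{2} \right)} - \sinh{\left(\frac{3}{2} \right)} e_{1} e_{2}


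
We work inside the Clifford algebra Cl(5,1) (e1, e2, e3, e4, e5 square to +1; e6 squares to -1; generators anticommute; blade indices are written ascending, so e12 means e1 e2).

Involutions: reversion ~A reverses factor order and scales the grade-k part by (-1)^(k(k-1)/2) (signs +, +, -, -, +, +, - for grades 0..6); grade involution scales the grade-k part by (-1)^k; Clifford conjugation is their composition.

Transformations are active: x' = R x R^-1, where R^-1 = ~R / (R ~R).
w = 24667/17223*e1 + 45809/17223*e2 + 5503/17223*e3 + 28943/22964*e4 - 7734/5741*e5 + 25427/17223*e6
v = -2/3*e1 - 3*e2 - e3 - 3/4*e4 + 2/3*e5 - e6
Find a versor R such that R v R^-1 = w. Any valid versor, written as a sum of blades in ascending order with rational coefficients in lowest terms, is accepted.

Here q(v) = q(w) = 1505/144; the classical choice R = v + w = 4395/5741*e1 - 5860/17223*e2 - 11720/17223*e3 + 2930/5741*e4 - 11720/17223*e5 + 8204/17223*e6 then realises v -> w under the sandwich.
Answer: 4395/5741*e1 - 5860/17223*e2 - 11720/17223*e3 + 2930/5741*e4 - 11720/17223*e5 + 8204/17223*e6


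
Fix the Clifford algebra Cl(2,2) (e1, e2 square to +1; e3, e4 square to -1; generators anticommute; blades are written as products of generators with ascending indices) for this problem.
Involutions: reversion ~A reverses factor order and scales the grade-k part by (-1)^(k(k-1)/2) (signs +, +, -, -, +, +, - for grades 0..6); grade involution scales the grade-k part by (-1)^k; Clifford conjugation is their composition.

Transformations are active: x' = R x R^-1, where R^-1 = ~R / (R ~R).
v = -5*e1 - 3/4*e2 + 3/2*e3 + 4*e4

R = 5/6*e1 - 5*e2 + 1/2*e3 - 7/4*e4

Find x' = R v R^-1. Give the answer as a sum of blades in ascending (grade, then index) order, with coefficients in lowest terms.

~R = 5/6*e1 - 5*e2 + 1/2*e3 - 7/4*e4, and R ~R = 3223/144, so R^-1 = ~R / (3223/144).
R v = 35/6 - 205/8*e1 e2 + 15/4*e1 e3 - 65/12*e1 e4 - 57/8*e2 e3 - 341/16*e2 e4 + 37/8*e3 e4
Answer: 17515/3223*e1 - 23931/12892*e2 - 7989/6446*e3 - 15832/3223*e4


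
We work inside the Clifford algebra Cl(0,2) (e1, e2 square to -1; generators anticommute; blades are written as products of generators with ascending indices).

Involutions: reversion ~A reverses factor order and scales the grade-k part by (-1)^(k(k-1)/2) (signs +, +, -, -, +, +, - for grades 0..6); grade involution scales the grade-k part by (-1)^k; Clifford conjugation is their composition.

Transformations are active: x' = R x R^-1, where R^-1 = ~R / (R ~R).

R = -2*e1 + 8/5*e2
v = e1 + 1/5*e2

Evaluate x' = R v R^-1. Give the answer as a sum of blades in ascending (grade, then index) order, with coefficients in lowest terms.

~R = -2*e1 + 8/5*e2, and R ~R = -164/25, so R^-1 = ~R / (-164/25).
R v = 42/25 - 2*e1 e2
Answer: 1/41*e1 - 209/205*e2


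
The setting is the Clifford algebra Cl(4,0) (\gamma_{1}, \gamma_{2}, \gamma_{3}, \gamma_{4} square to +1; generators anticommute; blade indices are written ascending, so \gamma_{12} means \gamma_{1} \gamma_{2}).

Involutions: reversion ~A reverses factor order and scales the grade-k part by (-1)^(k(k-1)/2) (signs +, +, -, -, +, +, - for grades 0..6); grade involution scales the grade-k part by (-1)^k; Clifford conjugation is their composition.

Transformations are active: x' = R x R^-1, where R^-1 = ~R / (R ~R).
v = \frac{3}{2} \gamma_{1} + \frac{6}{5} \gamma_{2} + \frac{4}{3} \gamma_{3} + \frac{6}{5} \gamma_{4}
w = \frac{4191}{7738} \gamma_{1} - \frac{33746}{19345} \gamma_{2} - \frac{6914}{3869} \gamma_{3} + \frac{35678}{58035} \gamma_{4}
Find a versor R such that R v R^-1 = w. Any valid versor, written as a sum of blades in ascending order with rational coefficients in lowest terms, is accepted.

Sketch: the shared square \frac{6217}{900} makes R = v + w = \frac{7899}{3869} \gamma_{1} - \frac{10532}{19345} \gamma_{2} - \frac{5266}{11607} \gamma_{3} + \frac{21064}{11607} \gamma_{4} the natural versor; its sandwich fixes that direction, negates (v - w)/2, and sends v to w.
Answer: \frac{7899}{3869} \gamma_{1} - \frac{10532}{19345} \gamma_{2} - \frac{5266}{11607} \gamma_{3} + \frac{21064}{11607} \gamma_{4}


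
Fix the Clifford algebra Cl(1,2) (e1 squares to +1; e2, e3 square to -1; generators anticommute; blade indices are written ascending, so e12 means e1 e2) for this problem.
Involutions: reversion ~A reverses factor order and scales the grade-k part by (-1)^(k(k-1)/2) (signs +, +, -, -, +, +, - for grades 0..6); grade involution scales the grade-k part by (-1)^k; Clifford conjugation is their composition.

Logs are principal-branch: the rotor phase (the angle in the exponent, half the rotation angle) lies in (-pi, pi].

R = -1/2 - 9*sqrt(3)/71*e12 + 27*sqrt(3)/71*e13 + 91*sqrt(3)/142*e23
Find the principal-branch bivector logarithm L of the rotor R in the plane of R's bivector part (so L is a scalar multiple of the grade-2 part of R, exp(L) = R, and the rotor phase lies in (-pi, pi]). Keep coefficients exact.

The scalar part of R is -1/2, so the principal-branch rotor phase is pinned; divide the bivector part by its sine to get the unit plane — L is the phase times that plane.
Concretely: cos(phase) = -1/2 gives phase = ±2*pi/3, and since phase/sin(phase) is even the sign is immaterial: L = (phase/sin(phase)) * <R>_2 = (4*sqrt(3)*pi/9) * <R>_2.
Answer: -12*pi/71*e12 + 36*pi/71*e13 + 182*pi/213*e23


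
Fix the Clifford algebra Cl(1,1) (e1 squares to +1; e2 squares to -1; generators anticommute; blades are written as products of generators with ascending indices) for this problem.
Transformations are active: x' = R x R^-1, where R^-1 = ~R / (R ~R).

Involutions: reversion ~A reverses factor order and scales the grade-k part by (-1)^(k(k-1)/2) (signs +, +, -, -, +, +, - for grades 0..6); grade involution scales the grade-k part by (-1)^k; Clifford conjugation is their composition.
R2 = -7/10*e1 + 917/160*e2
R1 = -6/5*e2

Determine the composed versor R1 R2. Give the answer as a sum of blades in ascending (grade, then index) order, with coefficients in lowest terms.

Distribute over the terms of R1 (each basis-blade product reordered to ascending indices, repeated generators contracted through their squares):
(-6/5*e2) R2 = 2751/400 - 21/25*e1 e2
Answer: 2751/400 - 21/25*e1 e2


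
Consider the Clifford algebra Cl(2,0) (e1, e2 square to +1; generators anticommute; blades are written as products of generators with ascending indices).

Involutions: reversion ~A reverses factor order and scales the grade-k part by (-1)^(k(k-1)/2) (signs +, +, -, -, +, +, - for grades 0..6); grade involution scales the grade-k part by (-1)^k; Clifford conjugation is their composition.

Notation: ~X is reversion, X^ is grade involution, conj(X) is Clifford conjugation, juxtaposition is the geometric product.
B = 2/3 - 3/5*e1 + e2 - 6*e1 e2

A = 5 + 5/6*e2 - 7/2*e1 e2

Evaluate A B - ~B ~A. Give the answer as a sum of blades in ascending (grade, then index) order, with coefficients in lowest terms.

first term: -101/6 - 3/2*e1 + 311/90*e2 - 191/6*e1 e2
second term: -101/6 - 3/2*e1 + 311/90*e2 + 191/6*e1 e2
Answer: -191/3*e1 e2


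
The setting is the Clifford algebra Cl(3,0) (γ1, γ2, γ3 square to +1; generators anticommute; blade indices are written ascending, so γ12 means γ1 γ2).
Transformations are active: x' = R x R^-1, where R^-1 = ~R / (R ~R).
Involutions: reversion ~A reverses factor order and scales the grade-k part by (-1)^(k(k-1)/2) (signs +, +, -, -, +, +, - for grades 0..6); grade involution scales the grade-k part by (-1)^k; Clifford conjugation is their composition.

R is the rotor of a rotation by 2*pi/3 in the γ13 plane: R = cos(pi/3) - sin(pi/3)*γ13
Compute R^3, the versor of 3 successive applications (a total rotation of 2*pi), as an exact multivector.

The rotor phase is half the rotation angle and phases add under composition, so 3 steps in the γ13 plane accumulate phase 3*(pi/3) = pi: R^3 = cos(pi) - sin(pi)*γ13.
cos(pi) = -1 and sin(pi) = 0, so R^3 = -1. The total rotation 2*pi is 1 full turn, so every vector returns to itself, yet the rotor is -1, on the OTHER sheet of the double cover (an odd number of 2*pi turns).
Answer: -1


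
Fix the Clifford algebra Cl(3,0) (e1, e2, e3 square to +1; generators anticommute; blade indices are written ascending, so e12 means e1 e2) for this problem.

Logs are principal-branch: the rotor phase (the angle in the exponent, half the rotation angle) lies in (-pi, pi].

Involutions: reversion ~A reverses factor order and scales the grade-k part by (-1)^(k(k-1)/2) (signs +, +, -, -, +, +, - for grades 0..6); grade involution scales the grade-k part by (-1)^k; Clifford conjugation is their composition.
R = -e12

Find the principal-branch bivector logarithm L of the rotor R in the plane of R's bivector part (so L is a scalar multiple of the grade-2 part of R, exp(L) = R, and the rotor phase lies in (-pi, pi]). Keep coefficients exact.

The scalar part of R is 0, and that scalar determines the rotor phase on the principal branch; recovering the unit plane as bivector-part over sine of the phase gives L = phase * plane.
Concretely: cos(phase) = 0 gives phase = ±pi/2, and since phase/sin(phase) is even the sign is immaterial: L = (phase/sin(phase)) * <R>_2 = (pi/2) * <R>_2.
Answer: -pi/2*e12


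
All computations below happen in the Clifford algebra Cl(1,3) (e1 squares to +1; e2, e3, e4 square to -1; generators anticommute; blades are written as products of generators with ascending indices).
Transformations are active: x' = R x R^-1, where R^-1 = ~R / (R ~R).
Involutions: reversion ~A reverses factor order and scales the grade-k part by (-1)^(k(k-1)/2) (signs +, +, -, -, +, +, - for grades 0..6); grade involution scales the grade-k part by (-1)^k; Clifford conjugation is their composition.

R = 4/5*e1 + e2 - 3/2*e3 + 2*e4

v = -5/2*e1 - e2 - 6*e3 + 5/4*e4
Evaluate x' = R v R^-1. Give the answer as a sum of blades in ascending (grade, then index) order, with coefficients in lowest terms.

~R = 4/5*e1 + e2 - 3/2*e3 + 2*e4, and R ~R = -661/100, so R^-1 = ~R / (-661/100).
R v = -25/2 + 17/10*e1 e2 - 171/20*e1 e3 + 6*e1 e4 - 15/2*e2 e3 + 13/4*e2 e4 + 81/8*e3 e4
Answer: 7305/1322*e1 + 3161/661*e2 + 216/661*e3 + 16695/2644*e4


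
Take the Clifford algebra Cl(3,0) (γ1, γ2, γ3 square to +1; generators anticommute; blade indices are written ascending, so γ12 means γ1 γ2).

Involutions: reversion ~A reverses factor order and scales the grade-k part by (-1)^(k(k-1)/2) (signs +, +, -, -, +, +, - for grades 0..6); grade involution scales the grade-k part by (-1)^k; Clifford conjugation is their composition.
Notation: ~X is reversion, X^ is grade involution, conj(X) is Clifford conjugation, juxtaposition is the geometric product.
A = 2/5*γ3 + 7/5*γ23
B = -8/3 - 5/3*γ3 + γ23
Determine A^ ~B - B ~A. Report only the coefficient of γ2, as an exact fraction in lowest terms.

first term: 31/15 - 41/15*γ2 + 16/15*γ3 - 56/15*γ23
second term: 11/15 - 29/15*γ2 - 16/15*γ3 + 56/15*γ23
Answer: -4/5


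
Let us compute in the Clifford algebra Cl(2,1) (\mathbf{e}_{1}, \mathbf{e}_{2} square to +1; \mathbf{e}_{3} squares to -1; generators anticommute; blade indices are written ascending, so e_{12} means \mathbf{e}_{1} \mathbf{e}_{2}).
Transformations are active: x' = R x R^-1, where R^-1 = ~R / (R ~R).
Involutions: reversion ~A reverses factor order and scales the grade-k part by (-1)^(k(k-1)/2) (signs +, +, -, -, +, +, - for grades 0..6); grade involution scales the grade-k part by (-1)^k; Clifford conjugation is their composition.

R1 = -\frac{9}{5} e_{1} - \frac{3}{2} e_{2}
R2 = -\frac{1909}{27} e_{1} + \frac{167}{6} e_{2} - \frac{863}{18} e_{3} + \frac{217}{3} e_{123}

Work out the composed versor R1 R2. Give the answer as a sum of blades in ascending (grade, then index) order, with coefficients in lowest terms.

Distribute over the terms of R1 (each basis-blade product reordered to ascending indices, repeated generators contracted through their squares):
(-\frac{9}{5} e_{1}) R2 = \frac{1909}{15} - \frac{501}{10} e_{12} + \frac{863}{10} e_{13} - \frac{651}{5} e_{23}
(-\frac{3}{2} e_{2}) R2 = -\frac{167}{4} - \frac{1909}{18} e_{12} + \frac{217}{2} e_{13} + \frac{863}{12} e_{23}
Summing the partial products and collecting blades:
Answer: \frac{5131}{60} - \frac{7027}{45} e_{12} + \frac{974}{5} e_{13} - \frac{3497}{60} e_{23}


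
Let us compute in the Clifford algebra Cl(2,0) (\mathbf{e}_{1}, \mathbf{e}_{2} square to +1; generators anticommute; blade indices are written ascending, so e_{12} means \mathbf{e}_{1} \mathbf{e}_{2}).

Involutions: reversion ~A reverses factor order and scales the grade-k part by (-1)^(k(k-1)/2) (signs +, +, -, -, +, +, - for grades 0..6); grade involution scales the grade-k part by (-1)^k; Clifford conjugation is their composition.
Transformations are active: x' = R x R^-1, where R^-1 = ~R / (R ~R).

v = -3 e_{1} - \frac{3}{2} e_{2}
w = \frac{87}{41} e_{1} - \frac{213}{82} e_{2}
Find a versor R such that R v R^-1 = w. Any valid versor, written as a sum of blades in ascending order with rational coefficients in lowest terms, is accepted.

Sketch: the shared square \frac{45}{4} makes R = v + w = -\frac{36}{41} e_{1} - \frac{168}{41} e_{2} the natural versor; its sandwich fixes that direction, negates (v - w)/2, and sends v to w.
Answer: -\frac{36}{41} e_{1} - \frac{168}{41} e_{2}


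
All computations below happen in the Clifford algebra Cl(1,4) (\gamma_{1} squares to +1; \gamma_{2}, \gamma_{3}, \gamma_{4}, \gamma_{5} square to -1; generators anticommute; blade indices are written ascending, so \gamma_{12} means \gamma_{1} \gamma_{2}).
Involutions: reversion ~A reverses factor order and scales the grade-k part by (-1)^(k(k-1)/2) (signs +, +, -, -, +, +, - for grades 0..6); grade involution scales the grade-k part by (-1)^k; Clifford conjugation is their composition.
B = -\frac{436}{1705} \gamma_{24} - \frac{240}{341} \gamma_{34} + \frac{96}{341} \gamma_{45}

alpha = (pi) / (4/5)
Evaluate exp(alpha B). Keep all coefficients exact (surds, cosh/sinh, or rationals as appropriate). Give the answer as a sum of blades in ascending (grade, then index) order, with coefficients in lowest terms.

B^2 term by term: the squares give (-\frac{436}{1705})^2*(\gamma_{24})^2 + (-\frac{240}{341})^2*(\gamma_{34})^2 + (\frac{96}{341})^2*(\gamma_{45})^2 = \frac{190096}{2907025}*(-1) + \frac{57600}{116281}*(-1) + \frac{9216}{116281}*(-1) = -\frac{16}{25} (each basis 2-blade squares to minus the product of its generators' squares); cross terms between blades sharing an index anticommute and cancel. So B^2 = -\frac{16}{25}.
B^2 = -\frac{16}{25} — since the square is negative, the closed form is circular: l = \frac{4}{5}, alpha*l = \pi, so exp(alpha B) = cos(\pi) + (sin(\pi)/(\frac{4}{5}))*B = -1 + (0)*B.
Answer: -1


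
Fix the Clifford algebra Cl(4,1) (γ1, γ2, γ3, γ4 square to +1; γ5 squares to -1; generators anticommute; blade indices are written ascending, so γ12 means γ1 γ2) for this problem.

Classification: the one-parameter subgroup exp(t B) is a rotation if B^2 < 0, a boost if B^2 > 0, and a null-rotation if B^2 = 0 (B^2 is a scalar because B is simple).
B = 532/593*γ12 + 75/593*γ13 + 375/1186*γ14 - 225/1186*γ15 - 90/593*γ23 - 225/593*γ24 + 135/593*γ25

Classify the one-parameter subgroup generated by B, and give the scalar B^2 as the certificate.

B^2 term by term: the squares give (532/593)^2*(γ12)^2 + (75/593)^2*(γ13)^2 + (375/1186)^2*(γ14)^2 + (-225/1186)^2*(γ15)^2 + (-90/593)^2*(γ23)^2 + (-225/593)^2*(γ24)^2 + (135/593)^2*(γ25)^2 = 283024/351649*(-1) + 5625/351649*(-1) + 140625/1406596*(-1) + 50625/1406596*(+1) + 8100/351649*(-1) + 50625/351649*(-1) + 18225/351649*(+1) = -1 (each basis 2-blade squares to minus the product of its generators' squares); cross terms between blades sharing an index anticommute and cancel; the commuting (index-disjoint) pairs give grade-4 terms 2*c*c'*(blade product), which cancel blade by blade — γ1234: 33750/351649 - 33750/351649 = 0; γ1235: -20250/351649 + 20250/351649 = 0; γ1245: -50625/351649 + 50625/351649 = 0 — confirming B is simple. So B^2 = -1.
Answer: rotation, certificate B^2 = -1. The invariant at work: B^2 = -1 is unchanged by conjugation, hence its sign classifies the subgroup whatever basis B is written in.


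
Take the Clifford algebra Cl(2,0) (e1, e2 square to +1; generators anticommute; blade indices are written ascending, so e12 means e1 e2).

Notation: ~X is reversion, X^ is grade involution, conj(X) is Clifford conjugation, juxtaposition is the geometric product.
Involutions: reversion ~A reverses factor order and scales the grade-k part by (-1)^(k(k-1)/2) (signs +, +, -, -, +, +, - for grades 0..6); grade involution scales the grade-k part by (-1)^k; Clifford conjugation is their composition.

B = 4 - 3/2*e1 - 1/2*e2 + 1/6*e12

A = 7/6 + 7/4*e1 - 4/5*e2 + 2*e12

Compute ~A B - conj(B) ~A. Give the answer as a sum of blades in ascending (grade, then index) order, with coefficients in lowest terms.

first term: 111/40 + 383/60*e1 - 779/120*e2 - 3557/360*e12
second term: 787/120 + 593/60*e1 - 213/40*e2 - 3697/360*e12
Answer: -227/60 - 7/2*e1 - 7/6*e2 + 7/18*e12


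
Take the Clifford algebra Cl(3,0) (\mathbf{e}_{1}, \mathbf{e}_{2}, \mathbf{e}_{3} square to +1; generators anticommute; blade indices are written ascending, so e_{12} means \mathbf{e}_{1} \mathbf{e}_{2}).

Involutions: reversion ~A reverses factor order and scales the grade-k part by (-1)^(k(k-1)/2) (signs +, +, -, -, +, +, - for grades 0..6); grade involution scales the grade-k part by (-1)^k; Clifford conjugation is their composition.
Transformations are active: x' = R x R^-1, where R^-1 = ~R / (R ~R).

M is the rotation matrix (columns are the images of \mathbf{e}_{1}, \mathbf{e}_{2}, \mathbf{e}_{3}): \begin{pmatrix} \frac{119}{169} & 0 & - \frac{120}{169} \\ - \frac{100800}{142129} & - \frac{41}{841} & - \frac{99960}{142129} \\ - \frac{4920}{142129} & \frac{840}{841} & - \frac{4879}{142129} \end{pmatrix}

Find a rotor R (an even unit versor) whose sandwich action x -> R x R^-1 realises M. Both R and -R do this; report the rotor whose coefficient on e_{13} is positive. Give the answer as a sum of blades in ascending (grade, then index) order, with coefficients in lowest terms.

Method: write R = a + b12*e_{12} + b13*e_{13} + b23*e_{23} with a^2 + b12^2 + b13^2 + b23^2 = 1 (so R^-1 = ~R). Expanding the columns R e_j ~R gives tr M = 4a^2 - 1 and, from the antisymmetric part, M21 - M12 = -4a*b12, M13 - M31 = 4a*b13, M32 - M23 = -4a*b23.
Here tr M = \frac{88271}{142129}, so a^2 = (1 + tr M)/4 = \frac{57600}{142129} and a = ±\frac{240}{377}. Taking a = \frac{240}{377}: M21 - M12 = -\frac{100800}{142129}, M13 - M31 = -\frac{96000}{142129}, M32 - M23 = \frac{241920}{142129}, giving b12 = \frac{105}{377}, b13 = -\frac{100}{377}, b23 = -\frac{252}{377}, i.e. R = \frac{240}{377} + \frac{105}{377} e_{12} - \frac{100}{377} e_{13} - \frac{252}{377} e_{23}.
Its e_{13} coefficient is negative, so report the other preimage -R.
Answer: -\frac{240}{377} - \frac{105}{377} e_{12} + \frac{100}{377} e_{13} + \frac{252}{377} e_{23}. Sheet selection: the two-to-one cover makes ±R indistinguishable at the matrix level (trace \frac{88271}{142129}), so uniqueness comes from the required sign on e_{13}.


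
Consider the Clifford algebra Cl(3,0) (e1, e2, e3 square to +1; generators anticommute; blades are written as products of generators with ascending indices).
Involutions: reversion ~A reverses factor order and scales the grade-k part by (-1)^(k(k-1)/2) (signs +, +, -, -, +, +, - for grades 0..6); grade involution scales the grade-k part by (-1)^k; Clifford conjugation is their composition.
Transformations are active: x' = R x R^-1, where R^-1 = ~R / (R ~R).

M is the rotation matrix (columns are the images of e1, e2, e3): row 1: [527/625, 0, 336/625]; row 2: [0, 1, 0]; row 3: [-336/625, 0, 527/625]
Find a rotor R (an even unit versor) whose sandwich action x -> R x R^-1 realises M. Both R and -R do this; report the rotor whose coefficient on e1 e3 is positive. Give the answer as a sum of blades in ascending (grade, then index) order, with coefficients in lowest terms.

Method: write R = a + b12*e1 e2 + b13*e1 e3 + b23*e2 e3 with a^2 + b12^2 + b13^2 + b23^2 = 1 (so R^-1 = ~R). Expanding the columns R e_j ~R gives tr M = 4a^2 - 1 and, from the antisymmetric part, M21 - M12 = -4a*b12, M13 - M31 = 4a*b13, M32 - M23 = -4a*b23.
Here tr M = 1679/625, so a^2 = (1 + tr M)/4 = 576/625 and a = ±24/25. Taking a = 24/25: M21 - M12 = 0, M13 - M31 = 672/625, M32 - M23 = 0, giving b12 = 0, b13 = 7/25, b23 = 0, i.e. R = 24/25 + 7/25*e1 e3.
Its e1 e3 coefficient is already positive.
Answer: 24/25 + 7/25*e1 e3. Why the constraint matters: R and -R act identically through the sandwich — M has trace 1679/625 either way — so only the sign condition on e1 e3 picks one of the two preimages.


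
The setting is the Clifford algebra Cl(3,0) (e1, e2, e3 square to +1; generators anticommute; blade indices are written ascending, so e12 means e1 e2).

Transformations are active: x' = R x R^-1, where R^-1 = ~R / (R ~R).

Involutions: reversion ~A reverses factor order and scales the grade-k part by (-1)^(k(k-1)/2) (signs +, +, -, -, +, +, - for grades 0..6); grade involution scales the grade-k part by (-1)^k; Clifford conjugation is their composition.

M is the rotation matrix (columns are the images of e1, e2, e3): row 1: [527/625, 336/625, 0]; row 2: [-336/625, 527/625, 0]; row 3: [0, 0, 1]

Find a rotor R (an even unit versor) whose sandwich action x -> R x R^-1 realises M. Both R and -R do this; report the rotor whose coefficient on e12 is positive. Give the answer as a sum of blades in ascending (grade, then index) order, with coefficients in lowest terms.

Method: write R = a + b12*e12 + b13*e13 + b23*e23 with a^2 + b12^2 + b13^2 + b23^2 = 1 (so R^-1 = ~R). Expanding the columns R e_j ~R gives tr M = 4a^2 - 1 and, from the antisymmetric part, M21 - M12 = -4a*b12, M13 - M31 = 4a*b13, M32 - M23 = -4a*b23.
Here tr M = 1679/625, so a^2 = (1 + tr M)/4 = 576/625 and a = ±24/25. Taking a = 24/25: M21 - M12 = -672/625, M13 - M31 = 0, M32 - M23 = 0, giving b12 = 7/25, b13 = 0, b23 = 0, i.e. R = 24/25 + 7/25*e12.
Its e12 coefficient is already positive.
Answer: 24/25 + 7/25*e12. Uniqueness: Spin(3) -> SO(3) maps R and -R to the same rotation of trace 1679/625; fixing the sign of the e12 coefficient removes the ambiguity.


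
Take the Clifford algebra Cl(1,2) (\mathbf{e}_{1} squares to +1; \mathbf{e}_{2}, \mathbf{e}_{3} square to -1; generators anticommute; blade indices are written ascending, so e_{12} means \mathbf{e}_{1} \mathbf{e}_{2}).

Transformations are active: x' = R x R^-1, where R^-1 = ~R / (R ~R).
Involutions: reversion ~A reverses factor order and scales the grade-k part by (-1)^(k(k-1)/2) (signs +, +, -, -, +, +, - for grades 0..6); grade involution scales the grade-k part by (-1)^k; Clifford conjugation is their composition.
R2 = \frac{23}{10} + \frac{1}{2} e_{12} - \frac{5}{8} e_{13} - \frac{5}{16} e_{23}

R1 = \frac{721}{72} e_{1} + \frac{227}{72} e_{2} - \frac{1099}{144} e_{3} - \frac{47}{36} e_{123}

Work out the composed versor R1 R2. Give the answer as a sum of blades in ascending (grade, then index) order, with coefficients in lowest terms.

Distribute over the terms of R1 (each basis-blade product reordered to ascending indices, repeated generators contracted through their squares):
(\frac{721}{72} e_{1}) R2 = \frac{16583}{720} e_{1} + \frac{721}{144} e_{2} - \frac{3605}{576} e_{3} - \frac{3605}{1152} e_{123}
(\frac{227}{72} e_{2}) R2 = \frac{227}{144} e_{1} + \frac{5221}{720} e_{2} + \frac{1135}{1152} e_{3} + \frac{1135}{576} e_{123}
(-\frac{1099}{144} e_{3}) R2 = \frac{5495}{1152} e_{1} + \frac{5495}{2304} e_{2} - \frac{25277}{1440} e_{3} - \frac{1099}{288} e_{123}
(-\frac{47}{36} e_{123}) R2 = -\frac{235}{576} e_{1} - \frac{235}{288} e_{2} - \frac{47}{72} e_{3} - \frac{1081}{360} e_{123}
Summing the partial products and collecting blades:
Answer: \frac{18541}{640} e_{1} + \frac{17699}{1280} e_{2} - \frac{15027}{640} e_{3} - \frac{15317}{1920} e_{123}


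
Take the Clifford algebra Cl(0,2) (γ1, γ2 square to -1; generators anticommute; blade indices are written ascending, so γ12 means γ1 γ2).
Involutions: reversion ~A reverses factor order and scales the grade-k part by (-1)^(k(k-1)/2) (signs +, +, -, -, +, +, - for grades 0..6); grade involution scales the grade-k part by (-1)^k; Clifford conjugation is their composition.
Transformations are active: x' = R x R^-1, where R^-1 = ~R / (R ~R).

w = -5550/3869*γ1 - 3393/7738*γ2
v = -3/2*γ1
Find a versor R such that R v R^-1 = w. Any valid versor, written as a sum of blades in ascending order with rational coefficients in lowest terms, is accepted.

Since q(v) = q(w) = -9/4, the sum R = v + w = -22707/7738*γ1 - 3393/7738*γ2 does the job whenever invertible.
Answer: -22707/7738*γ1 - 3393/7738*γ2


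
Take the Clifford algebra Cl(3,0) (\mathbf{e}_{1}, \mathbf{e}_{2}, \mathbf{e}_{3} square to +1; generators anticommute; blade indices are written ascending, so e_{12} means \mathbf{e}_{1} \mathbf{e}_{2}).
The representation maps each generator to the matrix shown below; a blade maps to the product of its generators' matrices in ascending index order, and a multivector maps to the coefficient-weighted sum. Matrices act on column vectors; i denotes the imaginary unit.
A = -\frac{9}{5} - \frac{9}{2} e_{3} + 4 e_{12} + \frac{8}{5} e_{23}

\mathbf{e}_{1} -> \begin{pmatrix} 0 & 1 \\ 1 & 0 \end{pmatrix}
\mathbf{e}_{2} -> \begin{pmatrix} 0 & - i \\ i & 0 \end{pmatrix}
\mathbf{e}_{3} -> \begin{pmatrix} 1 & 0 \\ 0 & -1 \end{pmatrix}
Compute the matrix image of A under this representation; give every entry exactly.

Bivector images (products of the table entries): rho(e_{12}) = rho(\mathbf{e}_{1})rho(\mathbf{e}_{2}) = \begin{pmatrix} i & 0 \\ 0 & - i \end{pmatrix}; rho(e_{23}) = rho(\mathbf{e}_{2})rho(\mathbf{e}_{3}) = \begin{pmatrix} 0 & i \\ i & 0 \end{pmatrix}.
M = (-\frac{9}{5})*1 + (-\frac{9}{2})*rho(e_{3}) + (4)*rho(e_{12}) + (\frac{8}{5})*rho(e_{23}), summed entrywise (1 is the identity matrix):
Answer: \begin{pmatrix} - \frac{63}{10} + 4 i & \frac{8 i}{5} \\ \frac{8 i}{5} & \frac{27}{10} - 4 i \end{pmatrix}


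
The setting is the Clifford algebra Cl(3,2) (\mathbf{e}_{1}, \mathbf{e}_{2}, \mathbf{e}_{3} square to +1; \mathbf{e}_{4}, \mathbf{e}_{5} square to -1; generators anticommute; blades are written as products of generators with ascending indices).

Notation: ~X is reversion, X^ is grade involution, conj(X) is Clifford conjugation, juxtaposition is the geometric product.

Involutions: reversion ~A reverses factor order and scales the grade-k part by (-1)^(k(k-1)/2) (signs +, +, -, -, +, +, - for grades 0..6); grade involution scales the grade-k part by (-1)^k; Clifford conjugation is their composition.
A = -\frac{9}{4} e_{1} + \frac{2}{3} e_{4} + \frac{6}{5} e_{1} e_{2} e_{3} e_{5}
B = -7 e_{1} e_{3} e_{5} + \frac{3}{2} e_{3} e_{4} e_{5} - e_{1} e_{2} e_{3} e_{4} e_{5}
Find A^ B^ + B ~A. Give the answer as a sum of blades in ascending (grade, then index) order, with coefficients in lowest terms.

first term: -\frac{42}{5} e_{2} + \frac{6}{5} e_{4} + \frac{67}{4} e_{3} e_{5} + \frac{9}{5} e_{1} e_{2} e_{4} - \frac{2}{3} e_{1} e_{2} e_{3} e_{5} - \frac{193}{24} e_{1} e_{3} e_{4} e_{5} + \frac{9}{4} e_{2} e_{3} e_{4} e_{5}
second term: -\frac{42}{5} e_{2} - \frac{6}{5} e_{4} + \frac{67}{4} e_{3} e_{5} - \frac{9}{5} e_{1} e_{2} e_{4} - \frac{2}{3} e_{1} e_{2} e_{3} e_{5} + \frac{193}{24} e_{1} e_{3} e_{4} e_{5} + \frac{9}{4} e_{2} e_{3} e_{4} e_{5}
Answer: -\frac{84}{5} e_{2} + \frac{67}{2} e_{3} e_{5} - \frac{4}{3} e_{1} e_{2} e_{3} e_{5} + \frac{9}{2} e_{2} e_{3} e_{4} e_{5}


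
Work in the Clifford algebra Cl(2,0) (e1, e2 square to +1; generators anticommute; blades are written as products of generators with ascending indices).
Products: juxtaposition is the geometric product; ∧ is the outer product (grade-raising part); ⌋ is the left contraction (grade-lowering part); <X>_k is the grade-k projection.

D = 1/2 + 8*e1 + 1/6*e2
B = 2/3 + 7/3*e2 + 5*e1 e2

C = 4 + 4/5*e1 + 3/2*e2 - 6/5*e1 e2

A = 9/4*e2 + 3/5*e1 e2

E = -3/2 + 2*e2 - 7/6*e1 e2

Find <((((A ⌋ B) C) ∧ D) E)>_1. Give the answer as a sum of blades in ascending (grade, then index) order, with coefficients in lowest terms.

step 1: 9/4 - 45/4*e1
step 2: -216/5*e1 + 135/8*e2 - 783/40*e1 e2
step 3: -108/5*e1 + 135/16*e2 - 12159/80*e1 e2
step 4: -25671/160 - 41877/160*e1 + 2007/160*e2 + 5913/32*e1 e2
step 5: -41877/160*e1 + 2007/160*e2
Answer: -41877/160*e1 + 2007/160*e2


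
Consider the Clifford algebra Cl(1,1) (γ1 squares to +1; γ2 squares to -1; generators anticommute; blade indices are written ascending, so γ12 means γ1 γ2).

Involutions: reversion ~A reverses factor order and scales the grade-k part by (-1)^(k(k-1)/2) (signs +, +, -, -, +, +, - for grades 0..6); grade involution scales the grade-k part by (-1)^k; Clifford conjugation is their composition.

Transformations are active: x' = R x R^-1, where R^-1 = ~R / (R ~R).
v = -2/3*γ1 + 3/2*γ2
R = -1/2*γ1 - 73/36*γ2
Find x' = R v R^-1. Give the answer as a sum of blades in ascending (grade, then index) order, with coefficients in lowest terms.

~R = -1/2*γ1 - 73/36*γ2, and R ~R = -5005/1296, so R^-1 = ~R / (-5005/1296).
R v = 27/8 - 227/108*γ12
Answer: 23132/15015*γ1 + 20463/10010*γ2


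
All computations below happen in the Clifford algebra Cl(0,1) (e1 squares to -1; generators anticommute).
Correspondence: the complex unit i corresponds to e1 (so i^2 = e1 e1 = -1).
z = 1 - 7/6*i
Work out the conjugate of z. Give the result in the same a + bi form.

In blades: z = 1 - 7/6*e1.
Conjugation here is Clifford conjugation: the scalar is fixed and the grade-1 and grade-2 blades all flip sign, giving 1 + 7/6*e1; translating back:
Answer: 1 + 7/6*i


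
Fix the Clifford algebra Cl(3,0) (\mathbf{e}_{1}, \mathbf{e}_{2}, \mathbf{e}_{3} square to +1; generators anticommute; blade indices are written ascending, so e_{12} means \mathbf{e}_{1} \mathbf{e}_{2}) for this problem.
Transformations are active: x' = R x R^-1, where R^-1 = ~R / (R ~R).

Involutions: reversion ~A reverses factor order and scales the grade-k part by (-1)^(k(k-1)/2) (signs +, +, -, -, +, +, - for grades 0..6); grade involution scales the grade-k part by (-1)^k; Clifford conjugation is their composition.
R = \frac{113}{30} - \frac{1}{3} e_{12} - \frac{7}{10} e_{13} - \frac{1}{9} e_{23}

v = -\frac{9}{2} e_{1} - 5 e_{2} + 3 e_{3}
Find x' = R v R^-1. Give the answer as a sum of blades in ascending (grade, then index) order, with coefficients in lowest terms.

~R = \frac{113}{30} + \frac{1}{3} e_{12} + \frac{7}{10} e_{13} + \frac{1}{9} e_{23}, and R ~R = \frac{11989}{810}, so R^-1 = ~R / (\frac{11989}{810}).
R v = -\frac{1043}{60} e_{1} - \frac{62}{3} e_{2} + \frac{1367}{180} e_{3} - 4 e_{123}
Answer: -\frac{13527}{3155} e_{1} - \frac{3721}{631} e_{2} + \frac{6597}{6310} e_{3}


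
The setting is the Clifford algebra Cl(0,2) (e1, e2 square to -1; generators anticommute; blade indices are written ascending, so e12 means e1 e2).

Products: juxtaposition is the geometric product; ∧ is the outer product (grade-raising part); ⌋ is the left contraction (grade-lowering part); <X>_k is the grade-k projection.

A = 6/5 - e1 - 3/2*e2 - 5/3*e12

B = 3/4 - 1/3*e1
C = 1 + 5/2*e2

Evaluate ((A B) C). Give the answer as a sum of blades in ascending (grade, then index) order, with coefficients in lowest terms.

step 1: 17/30 - 23/20*e1 - 41/72*e2 - 7/4*e12
step 2: 1433/720 + 129/40*e1 + 61/72*e2 - 37/8*e12
Answer: 1433/720 + 129/40*e1 + 61/72*e2 - 37/8*e12


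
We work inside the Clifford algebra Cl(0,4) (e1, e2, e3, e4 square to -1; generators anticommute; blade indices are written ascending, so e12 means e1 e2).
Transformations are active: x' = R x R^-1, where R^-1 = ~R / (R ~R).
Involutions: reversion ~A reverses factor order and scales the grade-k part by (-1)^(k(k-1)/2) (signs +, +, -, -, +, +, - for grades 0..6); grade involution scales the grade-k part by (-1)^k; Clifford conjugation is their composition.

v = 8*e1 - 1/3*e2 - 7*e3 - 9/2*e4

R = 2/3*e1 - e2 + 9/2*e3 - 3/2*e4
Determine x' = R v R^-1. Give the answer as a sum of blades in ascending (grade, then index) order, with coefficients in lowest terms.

~R = 2/3*e1 - e2 + 9/2*e3 - 3/2*e4, and R ~R = -431/18, so R^-1 = ~R / (-431/18).
R v = 229/12 + 70/9*e12 - 122/3*e13 + 9*e14 + 17/2*e23 + 4*e24 - 123/4*e34
Answer: -3906/431*e1 + 2492/1293*e2 - 149/862*e3 + 2970/431*e4


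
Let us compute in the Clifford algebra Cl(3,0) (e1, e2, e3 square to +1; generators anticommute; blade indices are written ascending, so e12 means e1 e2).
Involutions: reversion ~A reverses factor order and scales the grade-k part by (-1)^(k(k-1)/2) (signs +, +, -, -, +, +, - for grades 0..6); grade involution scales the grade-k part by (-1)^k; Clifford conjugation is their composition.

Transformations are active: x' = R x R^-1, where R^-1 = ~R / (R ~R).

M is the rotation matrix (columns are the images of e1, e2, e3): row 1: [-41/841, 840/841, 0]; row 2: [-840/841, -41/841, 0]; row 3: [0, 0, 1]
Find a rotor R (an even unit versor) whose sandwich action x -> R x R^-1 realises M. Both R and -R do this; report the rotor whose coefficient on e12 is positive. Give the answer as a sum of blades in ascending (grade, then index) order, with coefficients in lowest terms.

Method: write R = a + b12*e12 + b13*e13 + b23*e23 with a^2 + b12^2 + b13^2 + b23^2 = 1 (so R^-1 = ~R). Expanding the columns R e_j ~R gives tr M = 4a^2 - 1 and, from the antisymmetric part, M21 - M12 = -4a*b12, M13 - M31 = 4a*b13, M32 - M23 = -4a*b23.
Here tr M = 759/841, so a^2 = (1 + tr M)/4 = 400/841 and a = ±20/29. Taking a = 20/29: M21 - M12 = -1680/841, M13 - M31 = 0, M32 - M23 = 0, giving b12 = 21/29, b13 = 0, b23 = 0, i.e. R = 20/29 + 21/29*e12.
Its e12 coefficient is already positive.
Answer: 20/29 + 21/29*e12. Key observation: the double cover Spin(3) -> SO(3) sends R and -R to the same matrix (trace 759/841 here), so the stated sign of the e12 coefficient is what selects one sheet.


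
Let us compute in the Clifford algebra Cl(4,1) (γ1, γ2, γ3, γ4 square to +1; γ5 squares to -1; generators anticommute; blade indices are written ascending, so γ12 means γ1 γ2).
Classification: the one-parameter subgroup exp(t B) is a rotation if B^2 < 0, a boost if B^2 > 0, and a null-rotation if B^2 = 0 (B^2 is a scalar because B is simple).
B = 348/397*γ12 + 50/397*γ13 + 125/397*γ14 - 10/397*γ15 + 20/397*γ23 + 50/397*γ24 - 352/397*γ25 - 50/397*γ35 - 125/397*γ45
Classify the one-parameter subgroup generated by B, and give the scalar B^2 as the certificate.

B^2 term by term: the squares give (348/397)^2*(γ12)^2 + (50/397)^2*(γ13)^2 + (125/397)^2*(γ14)^2 + (-10/397)^2*(γ15)^2 + (20/397)^2*(γ23)^2 + (50/397)^2*(γ24)^2 + (-352/397)^2*(γ25)^2 + (-50/397)^2*(γ35)^2 + (-125/397)^2*(γ45)^2 = 121104/157609*(-1) + 2500/157609*(-1) + 15625/157609*(-1) + 100/157609*(+1) + 400/157609*(-1) + 2500/157609*(-1) + 123904/157609*(+1) + 2500/157609*(+1) + 15625/157609*(+1) = 0 (each basis 2-blade squares to minus the product of its generators' squares); cross terms between blades sharing an index anticommute and cancel; the commuting (index-disjoint) pairs give grade-4 terms 2*c*c'*(blade product), which cancel blade by blade — γ1234: -5000/157609 + 5000/157609 = 0; γ1235: -34800/157609 + 35200/157609 - 400/157609 = 0; γ1245: -87000/157609 + 88000/157609 - 1000/157609 = 0; γ1345: -12500/157609 + 12500/157609 = 0; γ2345: -5000/157609 + 5000/157609 = 0 — confirming B is simple. So B^2 = 0.
Answer: null-rotation, certificate B^2 = 0. B^2 = 0 is basis-independent, so its sign is the whole story.


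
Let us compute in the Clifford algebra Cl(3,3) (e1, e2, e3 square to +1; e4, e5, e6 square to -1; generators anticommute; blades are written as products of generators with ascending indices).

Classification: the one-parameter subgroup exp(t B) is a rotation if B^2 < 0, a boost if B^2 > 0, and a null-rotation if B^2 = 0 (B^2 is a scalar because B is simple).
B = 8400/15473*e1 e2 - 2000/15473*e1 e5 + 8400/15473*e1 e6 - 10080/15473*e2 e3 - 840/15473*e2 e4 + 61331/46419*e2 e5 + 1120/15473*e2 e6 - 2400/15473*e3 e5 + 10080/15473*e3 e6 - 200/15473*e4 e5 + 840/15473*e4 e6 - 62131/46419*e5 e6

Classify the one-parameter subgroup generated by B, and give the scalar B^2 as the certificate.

B^2 term by term: the squares give (8400/15473)^2*(e1 e2)^2 + (-2000/15473)^2*(e1 e5)^2 + (8400/15473)^2*(e1 e6)^2 + (-10080/15473)^2*(e2 e3)^2 + (-840/15473)^2*(e2 e4)^2 + (61331/46419)^2*(e2 e5)^2 + (1120/15473)^2*(e2 e6)^2 + (-2400/15473)^2*(e3 e5)^2 + (10080/15473)^2*(e3 e6)^2 + (-200/15473)^2*(e4 e5)^2 + (840/15473)^2*(e4 e6)^2 + (-62131/46419)^2*(e5 e6)^2 = 70560000/239413729*(-1) + 4000000/239413729*(+1) + 70560000/239413729*(+1) + 101606400/239413729*(-1) + 705600/239413729*(+1) + 3761491561/2154723561*(+1) + 1254400/239413729*(+1) + 5760000/239413729*(+1) + 101606400/239413729*(+1) + 40000/239413729*(-1) + 705600/239413729*(-1) + 3860261161/2154723561*(-1) = 0 (each basis 2-blade squares to minus the product of its generators' squares); cross terms between blades sharing an index anticommute and cancel; the commuting (index-disjoint) pairs give grade-4 terms 2*c*c'*(blade product), which cancel blade by blade — e1 e2 e3 e5: -40320000/239413729 + 40320000/239413729 = 0; e1 e2 e3 e6: 169344000/239413729 - 169344000/239413729 = 0; e1 e2 e4 e5: -3360000/239413729 + 3360000/239413729 = 0; e1 e2 e4 e6: 14112000/239413729 - 14112000/239413729 = 0; e1 e2 e5 e6: -347933600/239413729 + 4480000/239413729 + 343453600/239413729 = 0; e1 e3 e5 e6: 40320000/239413729 - 40320000/239413729 = 0; e1 e4 e5 e6: 3360000/239413729 - 3360000/239413729 = 0; e2 e3 e4 e5: 4032000/239413729 - 4032000/239413729 = 0; e2 e3 e4 e6: -16934400/239413729 + 16934400/239413729 = 0; e2 e3 e5 e6: 417520320/239413729 - 412144320/239413729 - 5376000/239413729 = 0; e2 e4 e5 e6: 34793360/239413729 - 34345360/239413729 - 448000/239413729 = 0; e3 e4 e5 e6: 4032000/239413729 - 4032000/239413729 = 0 — confirming B is simple. So B^2 = 0.
Answer: null-rotation, certificate B^2 = 0. Why this suffices: the scalar 0 survives any versor conjugation, so its sign alone determines the class however B is presented.


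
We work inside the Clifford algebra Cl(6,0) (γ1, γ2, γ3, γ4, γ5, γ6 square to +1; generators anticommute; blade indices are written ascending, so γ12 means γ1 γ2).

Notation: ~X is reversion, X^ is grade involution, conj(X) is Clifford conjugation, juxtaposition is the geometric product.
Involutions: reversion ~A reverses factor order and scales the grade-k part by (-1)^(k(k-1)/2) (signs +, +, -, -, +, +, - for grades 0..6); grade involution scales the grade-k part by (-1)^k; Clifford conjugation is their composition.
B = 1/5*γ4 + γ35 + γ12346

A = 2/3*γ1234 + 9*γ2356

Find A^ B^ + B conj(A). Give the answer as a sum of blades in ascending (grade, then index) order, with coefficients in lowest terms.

first term: -2/3*γ6 - 9*γ26 - 2/15*γ123 + 9*γ145 - 2/3*γ1245 - 9/5*γ23456
second term: 2/3*γ6 - 9*γ26 - 2/15*γ123 + 9*γ145 + 2/3*γ1245 + 9/5*γ23456
Answer: -18*γ26 - 4/15*γ123 + 18*γ145
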